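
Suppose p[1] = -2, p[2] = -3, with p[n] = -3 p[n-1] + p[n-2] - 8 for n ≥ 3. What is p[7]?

190

p[3] = -3(-3) + (-2) - 8 = -1
p[4] = -3(-1) + (-3) - 8 = -8
p[5] = -3(-8) + (-1) - 8 = 15
p[6] = -3(15) + (-8) - 8 = -61
p[7] = -3(-61) + 15 - 8 = 190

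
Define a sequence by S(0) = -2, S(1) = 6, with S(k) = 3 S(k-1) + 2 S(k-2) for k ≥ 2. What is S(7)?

S(2) = 3(6) + 2(-2) = 14
S(3) = 3(14) + 2(6) = 54
S(4) = 3(54) + 2(14) = 190
S(5) = 3(190) + 2(54) = 678
S(6) = 3(678) + 2(190) = 2414
S(7) = 3(2414) + 2(678) = 8598

8598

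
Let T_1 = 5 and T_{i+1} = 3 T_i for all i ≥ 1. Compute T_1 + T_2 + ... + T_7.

5465

T_2 = 3(5) = 15
T_3 = 3(15) = 45
T_4 = 3(45) = 135
T_5 = 3(135) = 405
T_6 = 3(405) = 1215
T_7 = 3(1215) = 3645
Sum = 5 + 15 + 45 + 135 + 405 + 1215 + 3645 = 5465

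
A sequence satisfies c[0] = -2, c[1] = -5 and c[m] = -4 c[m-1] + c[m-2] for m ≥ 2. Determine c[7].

c[2] = -4(-5) + (-2) = 18
c[3] = -4(18) + (-5) = -77
c[4] = -4(-77) + 18 = 326
c[5] = -4(326) + (-77) = -1381
c[6] = -4(-1381) + 326 = 5850
c[7] = -4(5850) + (-1381) = -24781

-24781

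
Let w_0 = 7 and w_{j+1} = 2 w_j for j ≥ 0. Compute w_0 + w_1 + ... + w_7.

1785

w_1 = 2*7 = 14
w_2 = 2*14 = 28
w_3 = 2*28 = 56
w_4 = 2*56 = 112
w_5 = 2*112 = 224
w_6 = 2*224 = 448
w_7 = 2*448 = 896
Sum = 7 + 14 + 28 + 56 + 112 + 224 + 448 + 896 = 1785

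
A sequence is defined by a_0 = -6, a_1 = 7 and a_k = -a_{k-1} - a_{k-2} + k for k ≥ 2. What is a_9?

-3

a_2 = -7 - (-6) + 2 = 1
a_3 = -1 - 7 + 3 = -5
a_4 = -(-5) - 1 + 4 = 8
a_5 = -8 - (-5) + 5 = 2
a_6 = -2 - 8 + 6 = -4
a_7 = -(-4) - 2 + 7 = 9
a_8 = -9 - (-4) + 8 = 3
a_9 = -3 - 9 + 9 = -3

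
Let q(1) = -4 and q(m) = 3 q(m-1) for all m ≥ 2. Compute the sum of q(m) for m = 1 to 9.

q(2) = 3·(-4) = -12
q(3) = 3·(-12) = -36
q(4) = 3·(-36) = -108
q(5) = 3·(-108) = -324
q(6) = 3·(-324) = -972
q(7) = 3·(-972) = -2916
q(8) = 3·(-2916) = -8748
q(9) = 3·(-8748) = -26244
Sum = (-4) + (-12) + (-36) + (-108) + (-324) + (-972) + (-2916) + (-8748) + (-26244) = -39364

-39364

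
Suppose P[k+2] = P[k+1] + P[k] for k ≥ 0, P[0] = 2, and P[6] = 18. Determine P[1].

1

Let P[1] = x.
P[2] = 2 + x
P[3] = 2 + 2x
P[4] = 4 + 3x
P[5] = 6 + 5x
P[6] = 10 + 8x
So 10 + 8x = 18, giving x = 1.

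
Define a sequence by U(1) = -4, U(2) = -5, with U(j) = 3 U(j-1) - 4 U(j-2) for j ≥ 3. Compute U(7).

U(3) = 3·(-5) - 4·(-4) = 1
U(4) = 3·1 - 4·(-5) = 23
U(5) = 3·23 - 4·1 = 65
U(6) = 3·65 - 4·23 = 103
U(7) = 3·103 - 4·65 = 49

49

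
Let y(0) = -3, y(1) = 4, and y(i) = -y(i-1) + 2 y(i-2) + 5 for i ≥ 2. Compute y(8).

y(2) = -4 + 2*(-3) + 5 = -5
y(3) = -(-5) + 2*4 + 5 = 18
y(4) = -18 + 2*(-5) + 5 = -23
y(5) = -(-23) + 2*18 + 5 = 64
y(6) = -64 + 2*(-23) + 5 = -105
y(7) = -(-105) + 2*64 + 5 = 238
y(8) = -238 + 2*(-105) + 5 = -443

-443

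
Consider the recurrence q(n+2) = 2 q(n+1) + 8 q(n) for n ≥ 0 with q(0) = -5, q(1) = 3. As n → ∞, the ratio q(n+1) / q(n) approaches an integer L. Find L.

The characteristic equation is r^2 - 2r - 8 = 0, which factors as (r - 4)(r + 2) = 0.
So the roots are 4 and -2. Since |4| > |-2| and the coefficient of 4^n is non-zero, the ratio tends to 4.

4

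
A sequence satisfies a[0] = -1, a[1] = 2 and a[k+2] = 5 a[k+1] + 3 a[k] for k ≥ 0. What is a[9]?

1181417

a[2] = 5·2 + 3·(-1) = 7
a[3] = 5·7 + 3·2 = 41
a[4] = 5·41 + 3·7 = 226
a[5] = 5·226 + 3·41 = 1253
a[6] = 5·1253 + 3·226 = 6943
a[7] = 5·6943 + 3·1253 = 38474
a[8] = 5·38474 + 3·6943 = 213199
a[9] = 5·213199 + 3·38474 = 1181417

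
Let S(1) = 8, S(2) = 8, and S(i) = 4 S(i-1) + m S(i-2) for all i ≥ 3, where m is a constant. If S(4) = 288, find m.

4

S(3) = 32 + 8m
S(4) = 128 + 40m
So 128 + 40m = 288, giving m = 4.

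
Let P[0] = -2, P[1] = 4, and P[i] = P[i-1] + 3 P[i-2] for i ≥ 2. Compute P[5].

P[2] = 4 + 3·(-2) = -2
P[3] = (-2) + 3·4 = 10
P[4] = 10 + 3·(-2) = 4
P[5] = 4 + 3·10 = 34

34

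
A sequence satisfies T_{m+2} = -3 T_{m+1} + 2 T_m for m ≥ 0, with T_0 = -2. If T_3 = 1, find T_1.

-1

Let T_1 = z.
T_2 = -4 - 3z
T_3 = 12 + 11z
So 12 + 11z = 1, giving z = -1.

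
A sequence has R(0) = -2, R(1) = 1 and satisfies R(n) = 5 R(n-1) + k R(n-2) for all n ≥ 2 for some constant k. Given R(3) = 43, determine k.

R(2) = 5 - 2k
R(3) = 25 - 9k
So 25 - 9k = 43, giving k = -2.

-2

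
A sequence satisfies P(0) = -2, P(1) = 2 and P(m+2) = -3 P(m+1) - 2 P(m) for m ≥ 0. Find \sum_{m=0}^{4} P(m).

-2

P(2) = -3(2) - 2(-2) = -2
P(3) = -3(-2) - 2(2) = 2
P(4) = -3(2) - 2(-2) = -2
Sum = (-2) + 2 + (-2) + 2 + (-2) = -2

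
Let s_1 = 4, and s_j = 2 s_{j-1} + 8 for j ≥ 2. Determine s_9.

s_2 = 2·4 + 8 = 16
s_3 = 2·16 + 8 = 40
s_4 = 2·40 + 8 = 88
s_5 = 2·88 + 8 = 184
s_6 = 2·184 + 8 = 376
s_7 = 2·376 + 8 = 760
s_8 = 2·760 + 8 = 1528
s_9 = 2·1528 + 8 = 3064

3064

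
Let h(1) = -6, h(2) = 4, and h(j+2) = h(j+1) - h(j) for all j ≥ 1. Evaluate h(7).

-6

h(3) = 4 - (-6) = 10
h(4) = 10 - 4 = 6
h(5) = 6 - 10 = -4
h(6) = (-4) - 6 = -10
h(7) = (-10) - (-4) = -6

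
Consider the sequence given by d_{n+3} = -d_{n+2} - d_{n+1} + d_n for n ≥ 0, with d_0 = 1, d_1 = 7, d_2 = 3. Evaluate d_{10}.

d_3 = -3 - 7 + 1 = -9
d_4 = -(-9) - 3 + 7 = 13
d_5 = -13 - (-9) + 3 = -1
d_6 = -(-1) - 13 + (-9) = -21
d_7 = -(-21) - (-1) + 13 = 35
d_8 = -35 - (-21) + (-1) = -15
d_9 = -(-15) - 35 + (-21) = -41
d_{10} = -(-41) - (-15) + 35 = 91

91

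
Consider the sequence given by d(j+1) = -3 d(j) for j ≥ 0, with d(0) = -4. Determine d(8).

d(1) = -3*(-4) = 12
d(2) = -3*12 = -36
d(3) = -3*(-36) = 108
d(4) = -3*108 = -324
d(5) = -3*(-324) = 972
d(6) = -3*972 = -2916
d(7) = -3*(-2916) = 8748
d(8) = -3*8748 = -26244

-26244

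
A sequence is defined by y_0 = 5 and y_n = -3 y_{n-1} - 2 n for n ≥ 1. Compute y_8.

35261

y_1 = -3*5 - 2 = -17
y_2 = -3*(-17) - 4 = 47
y_3 = -3*47 - 6 = -147
y_4 = -3*(-147) - 8 = 433
y_5 = -3*433 - 10 = -1309
y_6 = -3*(-1309) - 12 = 3915
y_7 = -3*3915 - 14 = -11759
y_8 = -3*(-11759) - 16 = 35261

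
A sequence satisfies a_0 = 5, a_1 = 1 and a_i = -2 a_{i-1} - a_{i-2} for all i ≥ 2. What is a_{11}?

61

a_2 = -2·1 - 5 = -7
a_3 = -2·(-7) - 1 = 13
a_4 = -2·13 - (-7) = -19
a_5 = -2·(-19) - 13 = 25
a_6 = -2·25 - (-19) = -31
a_7 = -2·(-31) - 25 = 37
a_8 = -2·37 - (-31) = -43
a_9 = -2·(-43) - 37 = 49
a_{10} = -2·49 - (-43) = -55
a_{11} = -2·(-55) - 49 = 61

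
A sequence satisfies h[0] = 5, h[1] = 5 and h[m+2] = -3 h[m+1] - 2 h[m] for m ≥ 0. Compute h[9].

5105

h[2] = -3(5) - 2(5) = -25
h[3] = -3(-25) - 2(5) = 65
h[4] = -3(65) - 2(-25) = -145
h[5] = -3(-145) - 2(65) = 305
h[6] = -3(305) - 2(-145) = -625
h[7] = -3(-625) - 2(305) = 1265
h[8] = -3(1265) - 2(-625) = -2545
h[9] = -3(-2545) - 2(1265) = 5105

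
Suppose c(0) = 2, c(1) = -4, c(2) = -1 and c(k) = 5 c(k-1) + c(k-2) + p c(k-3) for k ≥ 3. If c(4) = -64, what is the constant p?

-3

c(3) = -9 + 2p
c(4) = -46 + 6p
So -46 + 6p = -64, giving p = -3.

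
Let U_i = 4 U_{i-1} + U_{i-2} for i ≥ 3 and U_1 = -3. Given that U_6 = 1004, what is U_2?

4

Let U_2 = v.
U_3 = -3 + 4v
U_4 = -12 + 17v
U_5 = -51 + 72v
U_6 = -216 + 305v
So -216 + 305v = 1004, giving v = 4.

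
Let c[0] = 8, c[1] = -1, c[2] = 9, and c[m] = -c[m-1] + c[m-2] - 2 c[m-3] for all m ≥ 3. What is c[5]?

c[3] = -9 + (-1) - 2·8 = -26
c[4] = -(-26) + 9 - 2·(-1) = 37
c[5] = -37 + (-26) - 2·9 = -81

-81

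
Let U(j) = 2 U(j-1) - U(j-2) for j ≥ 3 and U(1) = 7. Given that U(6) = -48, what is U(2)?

-4

Let U(2) = x.
U(3) = -7 + 2x
U(4) = -14 + 3x
U(5) = -21 + 4x
U(6) = -28 + 5x
So -28 + 5x = -48, giving x = -4.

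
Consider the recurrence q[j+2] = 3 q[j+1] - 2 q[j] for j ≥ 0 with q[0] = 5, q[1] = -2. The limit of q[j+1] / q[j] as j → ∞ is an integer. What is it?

2

The characteristic equation is r^2 - 3r + 2 = 0, which factors as (r - 2)(r - 1) = 0.
So the roots are 2 and 1. Since |2| > |1| and the coefficient of 2^j is non-zero, the ratio tends to 2.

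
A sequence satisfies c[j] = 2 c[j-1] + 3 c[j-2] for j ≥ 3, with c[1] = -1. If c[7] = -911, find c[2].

Let c[2] = z.
c[3] = -3 + 2z
c[4] = -6 + 7z
c[5] = -21 + 20z
c[6] = -60 + 61z
c[7] = -183 + 182z
So -183 + 182z = -911, giving z = -4.

-4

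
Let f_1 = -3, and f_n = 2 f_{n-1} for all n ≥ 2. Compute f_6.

-96

f_2 = 2*(-3) = -6
f_3 = 2*(-6) = -12
f_4 = 2*(-12) = -24
f_5 = 2*(-24) = -48
f_6 = 2*(-48) = -96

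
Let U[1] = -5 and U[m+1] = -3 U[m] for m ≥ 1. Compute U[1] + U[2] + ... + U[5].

-305

U[2] = -3·(-5) = 15
U[3] = -3·15 = -45
U[4] = -3·(-45) = 135
U[5] = -3·135 = -405
Sum = (-5) + 15 + (-45) + 135 + (-405) = -305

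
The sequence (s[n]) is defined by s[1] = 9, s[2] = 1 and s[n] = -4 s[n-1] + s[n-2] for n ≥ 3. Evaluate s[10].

-110447

s[3] = -4·1 + 9 = 5
s[4] = -4·5 + 1 = -19
s[5] = -4·(-19) + 5 = 81
s[6] = -4·81 + (-19) = -343
s[7] = -4·(-343) + 81 = 1453
s[8] = -4·1453 + (-343) = -6155
s[9] = -4·(-6155) + 1453 = 26073
s[10] = -4·26073 + (-6155) = -110447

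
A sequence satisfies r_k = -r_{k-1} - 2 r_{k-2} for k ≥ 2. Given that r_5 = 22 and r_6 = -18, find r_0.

-4

Rearranging, r_{k-2} = (r_k + r_{k-1}) / -2.
r_4 = (-18 + 22) / -2 = 4/-2 = -2
r_3 = (22 + (-2)) / -2 = 20/-2 = -10
r_2 = (-2 + (-10)) / -2 = -12/-2 = 6
r_1 = (-10 + 6) / -2 = -4/-2 = 2
r_0 = (6 + 2) / -2 = 8/-2 = -4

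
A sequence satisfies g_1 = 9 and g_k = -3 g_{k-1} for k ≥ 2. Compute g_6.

g_2 = -3·9 = -27
g_3 = -3·(-27) = 81
g_4 = -3·81 = -243
g_5 = -3·(-243) = 729
g_6 = -3·729 = -2187

-2187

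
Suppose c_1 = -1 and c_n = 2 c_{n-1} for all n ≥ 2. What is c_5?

c_2 = 2·(-1) = -2
c_3 = 2·(-2) = -4
c_4 = 2·(-4) = -8
c_5 = 2·(-8) = -16

-16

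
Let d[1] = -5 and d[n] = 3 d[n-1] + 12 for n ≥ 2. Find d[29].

The fixed point is 12/(1 - 3) = -6, so d[n] + 6 = 3(d[n-1] + 6).
Hence d[n] = 1·3^{n-1} - 6.
d[29] = 1·3^{28} - 6 = 1·22876792454961 - 6 = 22876792454955.

22876792454955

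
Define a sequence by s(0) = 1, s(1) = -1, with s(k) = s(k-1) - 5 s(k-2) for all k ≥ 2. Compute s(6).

-111

s(2) = (-1) - 5(1) = -6
s(3) = (-6) - 5(-1) = -1
s(4) = (-1) - 5(-6) = 29
s(5) = 29 - 5(-1) = 34
s(6) = 34 - 5(29) = -111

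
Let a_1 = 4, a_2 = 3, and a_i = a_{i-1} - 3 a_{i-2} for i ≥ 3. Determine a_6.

63

a_3 = 3 - 3·4 = -9
a_4 = (-9) - 3·3 = -18
a_5 = (-18) - 3·(-9) = 9
a_6 = 9 - 3·(-18) = 63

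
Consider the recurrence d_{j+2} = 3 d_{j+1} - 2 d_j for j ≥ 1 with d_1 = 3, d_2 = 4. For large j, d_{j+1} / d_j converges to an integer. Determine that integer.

2

The characteristic equation is r^2 - 3r + 2 = 0, which factors as (r - 2)(r - 1) = 0.
So the roots are 2 and 1. Since |2| > |1| and the coefficient of 2^j is non-zero, the ratio tends to 2.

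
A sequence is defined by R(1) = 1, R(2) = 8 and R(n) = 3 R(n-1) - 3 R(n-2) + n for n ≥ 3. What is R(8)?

R(3) = 3·8 - 3·1 + 3 = 24
R(4) = 3·24 - 3·8 + 4 = 52
R(5) = 3·52 - 3·24 + 5 = 89
R(6) = 3·89 - 3·52 + 6 = 117
R(7) = 3·117 - 3·89 + 7 = 91
R(8) = 3·91 - 3·117 + 8 = -70

-70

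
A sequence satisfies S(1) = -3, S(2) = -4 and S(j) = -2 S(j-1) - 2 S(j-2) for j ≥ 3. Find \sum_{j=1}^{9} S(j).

S(3) = -2*(-4) - 2*(-3) = 14
S(4) = -2*14 - 2*(-4) = -20
S(5) = -2*(-20) - 2*14 = 12
S(6) = -2*12 - 2*(-20) = 16
S(7) = -2*16 - 2*12 = -56
S(8) = -2*(-56) - 2*16 = 80
S(9) = -2*80 - 2*(-56) = -48
Sum = (-3) + (-4) + 14 + (-20) + 12 + 16 + (-56) + 80 + (-48) = -9

-9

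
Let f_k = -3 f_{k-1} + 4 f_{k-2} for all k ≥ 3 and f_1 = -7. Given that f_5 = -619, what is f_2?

Let f_2 = w.
f_3 = -28 - 3w
f_4 = 84 + 13w
f_5 = -364 - 51w
So -364 - 51w = -619, giving w = 5.

5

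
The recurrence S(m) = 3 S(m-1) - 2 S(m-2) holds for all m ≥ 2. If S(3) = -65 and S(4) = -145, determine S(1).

-5

Rearranging, S(m-2) = (S(m) - 3 S(m-1)) / -2.
S(2) = (-145 - 3·(-65)) / -2 = 50/-2 = -25
S(1) = (-65 - 3·(-25)) / -2 = 10/-2 = -5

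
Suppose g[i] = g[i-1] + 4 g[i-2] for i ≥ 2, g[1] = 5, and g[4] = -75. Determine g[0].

Let g[0] = z.
g[2] = 5 + 4z
g[3] = 25 + 4z
g[4] = 45 + 20z
So 45 + 20z = -75, giving z = -6.

-6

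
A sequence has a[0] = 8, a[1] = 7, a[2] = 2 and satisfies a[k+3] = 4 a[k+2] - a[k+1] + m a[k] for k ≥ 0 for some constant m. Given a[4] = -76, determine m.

a[3] = 1 + 8m
a[4] = 2 + 39m
So 2 + 39m = -76, giving m = -2.

-2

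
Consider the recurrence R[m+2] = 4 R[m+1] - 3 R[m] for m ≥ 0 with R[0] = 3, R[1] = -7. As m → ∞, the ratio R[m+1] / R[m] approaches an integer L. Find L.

The characteristic equation is r^2 - 4r + 3 = 0, which factors as (r - 3)(r - 1) = 0.
So the roots are 3 and 1. Since |3| > |1| and the coefficient of 3^m is non-zero, the ratio tends to 3.

3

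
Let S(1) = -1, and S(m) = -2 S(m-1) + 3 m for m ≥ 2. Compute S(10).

1376

S(2) = -2(-1) + 6 = 8
S(3) = -2(8) + 9 = -7
S(4) = -2(-7) + 12 = 26
S(5) = -2(26) + 15 = -37
S(6) = -2(-37) + 18 = 92
S(7) = -2(92) + 21 = -163
S(8) = -2(-163) + 24 = 350
S(9) = -2(350) + 27 = -673
S(10) = -2(-673) + 30 = 1376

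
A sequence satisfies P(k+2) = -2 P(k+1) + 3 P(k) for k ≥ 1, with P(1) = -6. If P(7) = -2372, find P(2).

7

Let P(2) = z.
P(3) = -18 - 2z
P(4) = 36 + 7z
P(5) = -126 - 20z
P(6) = 360 + 61z
P(7) = -1098 - 182z
So -1098 - 182z = -2372, giving z = 7.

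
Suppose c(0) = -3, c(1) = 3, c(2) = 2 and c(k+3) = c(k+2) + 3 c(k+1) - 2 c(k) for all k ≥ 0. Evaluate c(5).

c(3) = 2 + 3(3) - 2(-3) = 17
c(4) = 17 + 3(2) - 2(3) = 17
c(5) = 17 + 3(17) - 2(2) = 64

64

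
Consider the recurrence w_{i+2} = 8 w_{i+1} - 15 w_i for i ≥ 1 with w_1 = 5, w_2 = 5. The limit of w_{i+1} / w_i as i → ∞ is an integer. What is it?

5

The characteristic equation is r^2 - 8r + 15 = 0, which factors as (r - 5)(r - 3) = 0.
So the roots are 5 and 3. Since |5| > |3| and the coefficient of 5^i is non-zero, the ratio tends to 5.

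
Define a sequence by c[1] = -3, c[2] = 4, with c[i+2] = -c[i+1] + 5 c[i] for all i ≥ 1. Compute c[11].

c[3] = -4 + 5*(-3) = -19
c[4] = -(-19) + 5*4 = 39
c[5] = -39 + 5*(-19) = -134
c[6] = -(-134) + 5*39 = 329
c[7] = -329 + 5*(-134) = -999
c[8] = -(-999) + 5*329 = 2644
c[9] = -2644 + 5*(-999) = -7639
c[10] = -(-7639) + 5*2644 = 20859
c[11] = -20859 + 5*(-7639) = -59054

-59054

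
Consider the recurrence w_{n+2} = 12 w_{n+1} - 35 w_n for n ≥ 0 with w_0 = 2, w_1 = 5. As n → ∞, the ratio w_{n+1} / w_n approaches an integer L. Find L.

7

The characteristic equation is r^2 - 12r + 35 = 0, which factors as (r - 7)(r - 5) = 0.
So the roots are 7 and 5. Since |7| > |5| and the coefficient of 7^n is non-zero, the ratio tends to 7.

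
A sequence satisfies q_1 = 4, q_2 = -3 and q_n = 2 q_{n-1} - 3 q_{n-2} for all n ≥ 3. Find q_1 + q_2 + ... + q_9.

-44

q_3 = 2(-3) - 3(4) = -18
q_4 = 2(-18) - 3(-3) = -27
q_5 = 2(-27) - 3(-18) = 0
q_6 = 2(0) - 3(-27) = 81
q_7 = 2(81) - 3(0) = 162
q_8 = 2(162) - 3(81) = 81
q_9 = 2(81) - 3(162) = -324
Sum = 4 + (-3) + (-18) + (-27) + 0 + 81 + 162 + 81 + (-324) = -44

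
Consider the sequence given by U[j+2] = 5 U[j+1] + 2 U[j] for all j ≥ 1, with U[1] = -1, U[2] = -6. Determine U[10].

-4134916

U[3] = 5*(-6) + 2*(-1) = -32
U[4] = 5*(-32) + 2*(-6) = -172
U[5] = 5*(-172) + 2*(-32) = -924
U[6] = 5*(-924) + 2*(-172) = -4964
U[7] = 5*(-4964) + 2*(-924) = -26668
U[8] = 5*(-26668) + 2*(-4964) = -143268
U[9] = 5*(-143268) + 2*(-26668) = -769676
U[10] = 5*(-769676) + 2*(-143268) = -4134916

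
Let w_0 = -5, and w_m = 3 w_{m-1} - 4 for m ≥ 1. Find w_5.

w_1 = 3*(-5) - 4 = -19
w_2 = 3*(-19) - 4 = -61
w_3 = 3*(-61) - 4 = -187
w_4 = 3*(-187) - 4 = -565
w_5 = 3*(-565) - 4 = -1699

-1699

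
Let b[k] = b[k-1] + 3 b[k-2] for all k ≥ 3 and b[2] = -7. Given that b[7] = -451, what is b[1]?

-3

Let b[1] = z.
b[3] = -7 + 3z
b[4] = -28 + 3z
b[5] = -49 + 12z
b[6] = -133 + 21z
b[7] = -280 + 57z
So -280 + 57z = -451, giving z = -3.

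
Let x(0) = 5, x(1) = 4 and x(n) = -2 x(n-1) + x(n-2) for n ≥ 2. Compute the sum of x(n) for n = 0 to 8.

x(2) = -2(4) + 5 = -3
x(3) = -2(-3) + 4 = 10
x(4) = -2(10) + (-3) = -23
x(5) = -2(-23) + 10 = 56
x(6) = -2(56) + (-23) = -135
x(7) = -2(-135) + 56 = 326
x(8) = -2(326) + (-135) = -787
Sum = 5 + 4 + (-3) + 10 + (-23) + 56 + (-135) + 326 + (-787) = -547

-547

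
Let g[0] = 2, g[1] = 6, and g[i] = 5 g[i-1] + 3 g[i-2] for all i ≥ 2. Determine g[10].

31789386

g[2] = 5*6 + 3*2 = 36
g[3] = 5*36 + 3*6 = 198
g[4] = 5*198 + 3*36 = 1098
g[5] = 5*1098 + 3*198 = 6084
g[6] = 5*6084 + 3*1098 = 33714
g[7] = 5*33714 + 3*6084 = 186822
g[8] = 5*186822 + 3*33714 = 1035252
g[9] = 5*1035252 + 3*186822 = 5736726
g[10] = 5*5736726 + 3*1035252 = 31789386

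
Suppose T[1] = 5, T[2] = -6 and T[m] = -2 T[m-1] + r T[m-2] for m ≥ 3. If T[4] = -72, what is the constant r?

3

T[3] = 12 + 5r
T[4] = -24 - 16r
So -24 - 16r = -72, giving r = 3.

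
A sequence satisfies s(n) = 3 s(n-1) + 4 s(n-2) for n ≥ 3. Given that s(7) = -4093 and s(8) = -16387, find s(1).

2

Rearranging, s(n-2) = (s(n) - 3 s(n-1)) / 4.
s(6) = (-16387 - 3*(-4093)) / 4 = -4108/4 = -1027
s(5) = (-4093 - 3*(-1027)) / 4 = -1012/4 = -253
s(4) = (-1027 - 3*(-253)) / 4 = -268/4 = -67
s(3) = (-253 - 3*(-67)) / 4 = -52/4 = -13
s(2) = (-67 - 3*(-13)) / 4 = -28/4 = -7
s(1) = (-13 - 3*(-7)) / 4 = 8/4 = 2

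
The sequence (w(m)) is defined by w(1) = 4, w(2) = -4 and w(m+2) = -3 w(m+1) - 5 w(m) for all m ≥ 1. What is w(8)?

w(3) = -3*(-4) - 5*4 = -8
w(4) = -3*(-8) - 5*(-4) = 44
w(5) = -3*44 - 5*(-8) = -92
w(6) = -3*(-92) - 5*44 = 56
w(7) = -3*56 - 5*(-92) = 292
w(8) = -3*292 - 5*56 = -1156

-1156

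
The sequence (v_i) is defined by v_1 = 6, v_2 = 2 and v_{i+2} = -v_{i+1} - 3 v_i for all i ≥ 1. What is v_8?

314

v_3 = -2 - 3(6) = -20
v_4 = -(-20) - 3(2) = 14
v_5 = -14 - 3(-20) = 46
v_6 = -46 - 3(14) = -88
v_7 = -(-88) - 3(46) = -50
v_8 = -(-50) - 3(-88) = 314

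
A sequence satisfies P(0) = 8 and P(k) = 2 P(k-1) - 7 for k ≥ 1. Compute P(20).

The fixed point is -7/(1 - 2) = 7, so P(k) - 7 = 2(P(k-1) - 7).
Hence P(k) = 1·2^k + 7.
P(20) = 1·2^{20} + 7 = 1·1048576 + 7 = 1048583.

1048583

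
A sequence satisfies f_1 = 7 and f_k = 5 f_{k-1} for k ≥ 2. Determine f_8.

f_2 = 5*7 = 35
f_3 = 5*35 = 175
f_4 = 5*175 = 875
f_5 = 5*875 = 4375
f_6 = 5*4375 = 21875
f_7 = 5*21875 = 109375
f_8 = 5*109375 = 546875

546875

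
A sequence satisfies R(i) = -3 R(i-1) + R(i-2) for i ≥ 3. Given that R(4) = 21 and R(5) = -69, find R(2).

Rearranging, R(i-2) = R(i) + 3 R(i-1).
R(3) = -69 + 3*21 = -6
R(2) = 21 + 3*(-6) = 3

3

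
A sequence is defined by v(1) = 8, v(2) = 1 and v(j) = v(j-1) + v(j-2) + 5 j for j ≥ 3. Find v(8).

507

v(3) = 1 + 8 + 15 = 24
v(4) = 24 + 1 + 20 = 45
v(5) = 45 + 24 + 25 = 94
v(6) = 94 + 45 + 30 = 169
v(7) = 169 + 94 + 35 = 298
v(8) = 298 + 169 + 40 = 507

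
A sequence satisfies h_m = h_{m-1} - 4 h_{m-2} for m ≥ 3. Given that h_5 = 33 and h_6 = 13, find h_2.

-3

Rearranging, h_{m-2} = (h_m - h_{m-1}) / -4.
h_4 = (13 - 33) / -4 = -20/-4 = 5
h_3 = (33 - 5) / -4 = 28/-4 = -7
h_2 = (5 - (-7)) / -4 = 12/-4 = -3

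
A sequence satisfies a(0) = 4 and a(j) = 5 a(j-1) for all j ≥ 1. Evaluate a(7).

a(1) = 5(4) = 20
a(2) = 5(20) = 100
a(3) = 5(100) = 500
a(4) = 5(500) = 2500
a(5) = 5(2500) = 12500
a(6) = 5(12500) = 62500
a(7) = 5(62500) = 312500

312500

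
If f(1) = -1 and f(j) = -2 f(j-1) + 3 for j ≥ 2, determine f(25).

-33554431

The fixed point is 3/(1 + 2) = 1, so f(j) - 1 = -2(f(j-1) - 1).
Hence f(j) = -2·(-2)^{j-1} + 1.
f(25) = -2·(-2)^{24} + 1 = -2·16777216 + 1 = -33554431.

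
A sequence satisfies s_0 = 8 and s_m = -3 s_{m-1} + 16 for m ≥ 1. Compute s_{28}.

The fixed point is 16/(1 + 3) = 4, so s_m - 4 = -3(s_{m-1} - 4).
Hence s_m = 4·(-3)^m + 4.
s_{28} = 4·(-3)^{28} + 4 = 4·22876792454961 + 4 = 91507169819848.

91507169819848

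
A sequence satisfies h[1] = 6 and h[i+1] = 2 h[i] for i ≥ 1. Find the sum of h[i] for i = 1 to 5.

186

h[2] = 2*6 = 12
h[3] = 2*12 = 24
h[4] = 2*24 = 48
h[5] = 2*48 = 96
Sum = 6 + 12 + 24 + 48 + 96 = 186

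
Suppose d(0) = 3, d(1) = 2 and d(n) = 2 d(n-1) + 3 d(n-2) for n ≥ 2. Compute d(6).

d(2) = 2(2) + 3(3) = 13
d(3) = 2(13) + 3(2) = 32
d(4) = 2(32) + 3(13) = 103
d(5) = 2(103) + 3(32) = 302
d(6) = 2(302) + 3(103) = 913

913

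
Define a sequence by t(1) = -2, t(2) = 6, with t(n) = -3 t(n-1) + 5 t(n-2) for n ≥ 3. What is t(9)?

-148652

t(3) = -3*6 + 5*(-2) = -28
t(4) = -3*(-28) + 5*6 = 114
t(5) = -3*114 + 5*(-28) = -482
t(6) = -3*(-482) + 5*114 = 2016
t(7) = -3*2016 + 5*(-482) = -8458
t(8) = -3*(-8458) + 5*2016 = 35454
t(9) = -3*35454 + 5*(-8458) = -148652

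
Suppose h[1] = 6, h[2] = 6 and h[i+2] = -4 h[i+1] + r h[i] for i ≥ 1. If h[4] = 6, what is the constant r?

5

h[3] = -24 + 6r
h[4] = 96 - 18r
So 96 - 18r = 6, giving r = 5.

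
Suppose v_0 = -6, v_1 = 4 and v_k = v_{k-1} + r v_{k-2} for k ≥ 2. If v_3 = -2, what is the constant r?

3

v_2 = 4 - 6r
v_3 = 4 - 2r
So 4 - 2r = -2, giving r = 3.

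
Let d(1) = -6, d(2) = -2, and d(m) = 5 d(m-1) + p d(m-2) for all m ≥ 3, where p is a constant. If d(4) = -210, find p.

5

d(3) = -10 - 6p
d(4) = -50 - 32p
So -50 - 32p = -210, giving p = 5.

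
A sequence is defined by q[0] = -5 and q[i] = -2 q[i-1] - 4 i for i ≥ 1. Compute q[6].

-272

q[1] = -2*(-5) - 4 = 6
q[2] = -2*6 - 8 = -20
q[3] = -2*(-20) - 12 = 28
q[4] = -2*28 - 16 = -72
q[5] = -2*(-72) - 20 = 124
q[6] = -2*124 - 24 = -272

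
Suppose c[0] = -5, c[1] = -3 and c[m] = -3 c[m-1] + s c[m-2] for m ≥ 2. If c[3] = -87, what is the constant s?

c[2] = 9 - 5s
c[3] = -27 + 12s
So -27 + 12s = -87, giving s = -5.

-5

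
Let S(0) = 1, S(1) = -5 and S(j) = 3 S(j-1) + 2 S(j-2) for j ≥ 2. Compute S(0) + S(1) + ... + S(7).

-10878

S(2) = 3*(-5) + 2*1 = -13
S(3) = 3*(-13) + 2*(-5) = -49
S(4) = 3*(-49) + 2*(-13) = -173
S(5) = 3*(-173) + 2*(-49) = -617
S(6) = 3*(-617) + 2*(-173) = -2197
S(7) = 3*(-2197) + 2*(-617) = -7825
Sum = 1 + (-5) + (-13) + (-49) + (-173) + (-617) + (-2197) + (-7825) = -10878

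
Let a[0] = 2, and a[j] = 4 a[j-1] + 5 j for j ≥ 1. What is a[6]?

17282

a[1] = 4(2) + 5 = 13
a[2] = 4(13) + 10 = 62
a[3] = 4(62) + 15 = 263
a[4] = 4(263) + 20 = 1072
a[5] = 4(1072) + 25 = 4313
a[6] = 4(4313) + 30 = 17282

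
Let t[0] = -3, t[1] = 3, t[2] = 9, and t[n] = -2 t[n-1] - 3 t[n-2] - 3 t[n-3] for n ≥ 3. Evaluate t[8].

81

t[3] = -2*9 - 3*3 - 3*(-3) = -18
t[4] = -2*(-18) - 3*9 - 3*3 = 0
t[5] = -2*0 - 3*(-18) - 3*9 = 27
t[6] = -2*27 - 3*0 - 3*(-18) = 0
t[7] = -2*0 - 3*27 - 3*0 = -81
t[8] = -2*(-81) - 3*0 - 3*27 = 81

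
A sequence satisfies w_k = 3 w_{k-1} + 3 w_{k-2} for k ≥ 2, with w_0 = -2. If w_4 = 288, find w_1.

Let w_1 = v.
w_2 = -6 + 3v
w_3 = -18 + 12v
w_4 = -72 + 45v
So -72 + 45v = 288, giving v = 8.

8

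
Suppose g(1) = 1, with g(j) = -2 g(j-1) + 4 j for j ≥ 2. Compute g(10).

g(2) = -2·1 + 8 = 6
g(3) = -2·6 + 12 = 0
g(4) = -2·0 + 16 = 16
g(5) = -2·16 + 20 = -12
g(6) = -2·(-12) + 24 = 48
g(7) = -2·48 + 28 = -68
g(8) = -2·(-68) + 32 = 168
g(9) = -2·168 + 36 = -300
g(10) = -2·(-300) + 40 = 640

640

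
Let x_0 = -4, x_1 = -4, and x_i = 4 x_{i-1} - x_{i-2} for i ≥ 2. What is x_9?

x_2 = 4*(-4) - (-4) = -12
x_3 = 4*(-12) - (-4) = -44
x_4 = 4*(-44) - (-12) = -164
x_5 = 4*(-164) - (-44) = -612
x_6 = 4*(-612) - (-164) = -2284
x_7 = 4*(-2284) - (-612) = -8524
x_8 = 4*(-8524) - (-2284) = -31812
x_9 = 4*(-31812) - (-8524) = -118724

-118724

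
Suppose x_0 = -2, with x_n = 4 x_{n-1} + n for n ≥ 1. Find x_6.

-6374

x_1 = 4(-2) + 1 = -7
x_2 = 4(-7) + 2 = -26
x_3 = 4(-26) + 3 = -101
x_4 = 4(-101) + 4 = -400
x_5 = 4(-400) + 5 = -1595
x_6 = 4(-1595) + 6 = -6374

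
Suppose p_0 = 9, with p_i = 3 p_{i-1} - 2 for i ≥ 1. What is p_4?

649

p_1 = 3(9) - 2 = 25
p_2 = 3(25) - 2 = 73
p_3 = 3(73) - 2 = 217
p_4 = 3(217) - 2 = 649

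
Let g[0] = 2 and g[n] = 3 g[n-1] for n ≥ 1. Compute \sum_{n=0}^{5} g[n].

g[1] = 3*2 = 6
g[2] = 3*6 = 18
g[3] = 3*18 = 54
g[4] = 3*54 = 162
g[5] = 3*162 = 486
Sum = 2 + 6 + 18 + 54 + 162 + 486 = 728

728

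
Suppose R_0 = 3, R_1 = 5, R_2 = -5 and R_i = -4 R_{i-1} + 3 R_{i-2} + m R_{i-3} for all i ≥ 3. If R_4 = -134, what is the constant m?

-3

R_3 = 35 + 3m
R_4 = -155 - 7m
So -155 - 7m = -134, giving m = -3.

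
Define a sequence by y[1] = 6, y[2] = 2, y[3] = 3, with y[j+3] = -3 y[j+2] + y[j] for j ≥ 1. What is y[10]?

y[4] = -3·3 + 6 = -3
y[5] = -3·(-3) + 2 = 11
y[6] = -3·11 + 3 = -30
y[7] = -3·(-30) + (-3) = 87
y[8] = -3·87 + 11 = -250
y[9] = -3·(-250) + (-30) = 720
y[10] = -3·720 + 87 = -2073

-2073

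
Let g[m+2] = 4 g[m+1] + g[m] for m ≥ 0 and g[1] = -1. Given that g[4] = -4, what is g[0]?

Let g[0] = w.
g[2] = -4 + w
g[3] = -17 + 4w
g[4] = -72 + 17w
So -72 + 17w = -4, giving w = 4.

4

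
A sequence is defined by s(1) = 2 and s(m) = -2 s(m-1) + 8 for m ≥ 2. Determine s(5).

s(2) = -2(2) + 8 = 4
s(3) = -2(4) + 8 = 0
s(4) = -2(0) + 8 = 8
s(5) = -2(8) + 8 = -8

-8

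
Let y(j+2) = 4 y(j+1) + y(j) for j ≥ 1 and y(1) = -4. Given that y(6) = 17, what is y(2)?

1

Let y(2) = v.
y(3) = -4 + 4v
y(4) = -16 + 17v
y(5) = -68 + 72v
y(6) = -288 + 305v
So -288 + 305v = 17, giving v = 1.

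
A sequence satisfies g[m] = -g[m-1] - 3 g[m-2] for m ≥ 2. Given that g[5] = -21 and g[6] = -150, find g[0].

Rearranging, g[m-2] = (g[m] + g[m-1]) / -3.
g[4] = (-150 + (-21)) / -3 = -171/-3 = 57
g[3] = (-21 + 57) / -3 = 36/-3 = -12
g[2] = (57 + (-12)) / -3 = 45/-3 = -15
g[1] = (-12 + (-15)) / -3 = -27/-3 = 9
g[0] = (-15 + 9) / -3 = -6/-3 = 2

2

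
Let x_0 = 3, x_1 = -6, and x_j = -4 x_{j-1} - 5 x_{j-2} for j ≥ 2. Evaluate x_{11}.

-7926

x_2 = -4*(-6) - 5*3 = 9
x_3 = -4*9 - 5*(-6) = -6
x_4 = -4*(-6) - 5*9 = -21
x_5 = -4*(-21) - 5*(-6) = 114
x_6 = -4*114 - 5*(-21) = -351
x_7 = -4*(-351) - 5*114 = 834
x_8 = -4*834 - 5*(-351) = -1581
x_9 = -4*(-1581) - 5*834 = 2154
x_{10} = -4*2154 - 5*(-1581) = -711
x_{11} = -4*(-711) - 5*2154 = -7926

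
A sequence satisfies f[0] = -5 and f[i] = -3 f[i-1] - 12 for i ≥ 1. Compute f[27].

15251194969971

The fixed point is -12/(1 + 3) = -3, so f[i] + 3 = -3(f[i-1] + 3).
Hence f[i] = -2·(-3)^i - 3.
f[27] = -2·(-3)^{27} - 3 = -2·-7625597484987 - 3 = 15251194969971.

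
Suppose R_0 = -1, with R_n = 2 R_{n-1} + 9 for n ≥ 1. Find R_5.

R_1 = 2(-1) + 9 = 7
R_2 = 2(7) + 9 = 23
R_3 = 2(23) + 9 = 55
R_4 = 2(55) + 9 = 119
R_5 = 2(119) + 9 = 247

247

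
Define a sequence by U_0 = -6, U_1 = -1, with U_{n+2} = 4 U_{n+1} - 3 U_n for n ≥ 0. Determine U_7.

U_2 = 4*(-1) - 3*(-6) = 14
U_3 = 4*14 - 3*(-1) = 59
U_4 = 4*59 - 3*14 = 194
U_5 = 4*194 - 3*59 = 599
U_6 = 4*599 - 3*194 = 1814
U_7 = 4*1814 - 3*599 = 5459

5459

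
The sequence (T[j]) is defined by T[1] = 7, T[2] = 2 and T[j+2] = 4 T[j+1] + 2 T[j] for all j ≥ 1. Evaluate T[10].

T[3] = 4(2) + 2(7) = 22
T[4] = 4(22) + 2(2) = 92
T[5] = 4(92) + 2(22) = 412
T[6] = 4(412) + 2(92) = 1832
T[7] = 4(1832) + 2(412) = 8152
T[8] = 4(8152) + 2(1832) = 36272
T[9] = 4(36272) + 2(8152) = 161392
T[10] = 4(161392) + 2(36272) = 718112

718112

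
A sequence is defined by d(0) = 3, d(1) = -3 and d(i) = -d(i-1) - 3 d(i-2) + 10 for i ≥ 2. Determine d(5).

-18

d(2) = -(-3) - 3(3) + 10 = 4
d(3) = -4 - 3(-3) + 10 = 15
d(4) = -15 - 3(4) + 10 = -17
d(5) = -(-17) - 3(15) + 10 = -18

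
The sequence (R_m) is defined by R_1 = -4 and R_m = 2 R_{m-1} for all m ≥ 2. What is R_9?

R_2 = 2(-4) = -8
R_3 = 2(-8) = -16
R_4 = 2(-16) = -32
R_5 = 2(-32) = -64
R_6 = 2(-64) = -128
R_7 = 2(-128) = -256
R_8 = 2(-256) = -512
R_9 = 2(-512) = -1024

-1024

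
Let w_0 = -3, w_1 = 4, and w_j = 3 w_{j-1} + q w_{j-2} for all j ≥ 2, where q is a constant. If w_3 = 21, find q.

3

w_2 = 12 - 3q
w_3 = 36 - 5q
So 36 - 5q = 21, giving q = 3.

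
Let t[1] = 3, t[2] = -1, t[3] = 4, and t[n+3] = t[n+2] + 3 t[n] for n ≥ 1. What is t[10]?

t[4] = 4 + 3*3 = 13
t[5] = 13 + 3*(-1) = 10
t[6] = 10 + 3*4 = 22
t[7] = 22 + 3*13 = 61
t[8] = 61 + 3*10 = 91
t[9] = 91 + 3*22 = 157
t[10] = 157 + 3*61 = 340

340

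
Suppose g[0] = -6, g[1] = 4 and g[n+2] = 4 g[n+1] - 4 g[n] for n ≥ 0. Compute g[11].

167936

g[2] = 4·4 - 4·(-6) = 40
g[3] = 4·40 - 4·4 = 144
g[4] = 4·144 - 4·40 = 416
g[5] = 4·416 - 4·144 = 1088
g[6] = 4·1088 - 4·416 = 2688
g[7] = 4·2688 - 4·1088 = 6400
g[8] = 4·6400 - 4·2688 = 14848
g[9] = 4·14848 - 4·6400 = 33792
g[10] = 4·33792 - 4·14848 = 75776
g[11] = 4·75776 - 4·33792 = 167936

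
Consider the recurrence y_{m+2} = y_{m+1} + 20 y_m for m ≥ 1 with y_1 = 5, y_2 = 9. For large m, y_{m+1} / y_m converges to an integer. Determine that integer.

5

The characteristic equation is r^2 - r - 20 = 0, which factors as (r - 5)(r + 4) = 0.
So the roots are 5 and -4. Since |5| > |-4| and the coefficient of 5^m is non-zero, the ratio tends to 5.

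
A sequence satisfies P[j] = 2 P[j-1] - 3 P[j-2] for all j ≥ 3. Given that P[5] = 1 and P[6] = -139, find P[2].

Rearranging, P[j-2] = (P[j] - 2 P[j-1]) / -3.
P[4] = (-139 - 2(1)) / -3 = -141/-3 = 47
P[3] = (1 - 2(47)) / -3 = -93/-3 = 31
P[2] = (47 - 2(31)) / -3 = -15/-3 = 5

5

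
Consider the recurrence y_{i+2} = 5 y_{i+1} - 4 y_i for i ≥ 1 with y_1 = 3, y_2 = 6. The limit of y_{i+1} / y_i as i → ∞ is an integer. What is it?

4

The characteristic equation is r^2 - 5r + 4 = 0, which factors as (r - 4)(r - 1) = 0.
So the roots are 4 and 1. Since |4| > |1| and the coefficient of 4^i is non-zero, the ratio tends to 4.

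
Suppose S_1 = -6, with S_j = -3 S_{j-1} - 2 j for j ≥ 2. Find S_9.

-33630

S_2 = -3(-6) - 4 = 14
S_3 = -3(14) - 6 = -48
S_4 = -3(-48) - 8 = 136
S_5 = -3(136) - 10 = -418
S_6 = -3(-418) - 12 = 1242
S_7 = -3(1242) - 14 = -3740
S_8 = -3(-3740) - 16 = 11204
S_9 = -3(11204) - 18 = -33630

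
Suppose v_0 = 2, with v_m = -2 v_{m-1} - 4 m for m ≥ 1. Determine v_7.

-380

v_1 = -2·2 - 4 = -8
v_2 = -2·(-8) - 8 = 8
v_3 = -2·8 - 12 = -28
v_4 = -2·(-28) - 16 = 40
v_5 = -2·40 - 20 = -100
v_6 = -2·(-100) - 24 = 176
v_7 = -2·176 - 28 = -380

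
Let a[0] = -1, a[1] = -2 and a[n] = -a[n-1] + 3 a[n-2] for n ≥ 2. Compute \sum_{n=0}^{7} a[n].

a[2] = -(-2) + 3*(-1) = -1
a[3] = -(-1) + 3*(-2) = -5
a[4] = -(-5) + 3*(-1) = 2
a[5] = -2 + 3*(-5) = -17
a[6] = -(-17) + 3*2 = 23
a[7] = -23 + 3*(-17) = -74
Sum = (-1) + (-2) + (-1) + (-5) + 2 + (-17) + 23 + (-74) = -75

-75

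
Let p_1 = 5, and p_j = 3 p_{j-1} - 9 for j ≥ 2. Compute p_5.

45

p_2 = 3(5) - 9 = 6
p_3 = 3(6) - 9 = 9
p_4 = 3(9) - 9 = 18
p_5 = 3(18) - 9 = 45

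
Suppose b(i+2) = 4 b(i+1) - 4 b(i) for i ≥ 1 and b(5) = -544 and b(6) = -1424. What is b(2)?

Rearranging, b(i-2) = (b(i) - 4 b(i-1)) / -4.
b(4) = (-1424 - 4(-544)) / -4 = 752/-4 = -188
b(3) = (-544 - 4(-188)) / -4 = 208/-4 = -52
b(2) = (-188 - 4(-52)) / -4 = 20/-4 = -5

-5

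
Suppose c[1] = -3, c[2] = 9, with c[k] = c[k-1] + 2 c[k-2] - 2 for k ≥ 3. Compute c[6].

c[3] = 9 + 2*(-3) - 2 = 1
c[4] = 1 + 2*9 - 2 = 17
c[5] = 17 + 2*1 - 2 = 17
c[6] = 17 + 2*17 - 2 = 49

49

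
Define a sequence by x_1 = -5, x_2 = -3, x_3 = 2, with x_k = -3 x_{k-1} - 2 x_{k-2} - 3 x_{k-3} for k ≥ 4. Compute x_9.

-1627

x_4 = -3*2 - 2*(-3) - 3*(-5) = 15
x_5 = -3*15 - 2*2 - 3*(-3) = -40
x_6 = -3*(-40) - 2*15 - 3*2 = 84
x_7 = -3*84 - 2*(-40) - 3*15 = -217
x_8 = -3*(-217) - 2*84 - 3*(-40) = 603
x_9 = -3*603 - 2*(-217) - 3*84 = -1627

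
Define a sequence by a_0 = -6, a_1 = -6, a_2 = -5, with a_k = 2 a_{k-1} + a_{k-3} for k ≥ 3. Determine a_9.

a_3 = 2·(-5) + (-6) = -16
a_4 = 2·(-16) + (-6) = -38
a_5 = 2·(-38) + (-5) = -81
a_6 = 2·(-81) + (-16) = -178
a_7 = 2·(-178) + (-38) = -394
a_8 = 2·(-394) + (-81) = -869
a_9 = 2·(-869) + (-178) = -1916

-1916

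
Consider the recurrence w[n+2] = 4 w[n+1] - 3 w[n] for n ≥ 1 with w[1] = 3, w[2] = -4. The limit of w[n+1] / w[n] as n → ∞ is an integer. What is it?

The characteristic equation is r^2 - 4r + 3 = 0, which factors as (r - 3)(r - 1) = 0.
So the roots are 3 and 1. Since |3| > |1| and the coefficient of 3^n is non-zero, the ratio tends to 3.

3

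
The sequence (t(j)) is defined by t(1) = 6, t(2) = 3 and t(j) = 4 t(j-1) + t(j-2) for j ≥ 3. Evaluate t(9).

t(3) = 4·3 + 6 = 18
t(4) = 4·18 + 3 = 75
t(5) = 4·75 + 18 = 318
t(6) = 4·318 + 75 = 1347
t(7) = 4·1347 + 318 = 5706
t(8) = 4·5706 + 1347 = 24171
t(9) = 4·24171 + 5706 = 102390

102390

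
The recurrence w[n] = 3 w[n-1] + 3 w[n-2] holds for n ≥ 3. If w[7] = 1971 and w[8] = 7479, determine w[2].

7

Rearranging, w[n-2] = (w[n] - 3 w[n-1]) / 3.
w[6] = (7479 - 3·1971) / 3 = 1566/3 = 522
w[5] = (1971 - 3·522) / 3 = 405/3 = 135
w[4] = (522 - 3·135) / 3 = 117/3 = 39
w[3] = (135 - 3·39) / 3 = 18/3 = 6
w[2] = (39 - 3·6) / 3 = 21/3 = 7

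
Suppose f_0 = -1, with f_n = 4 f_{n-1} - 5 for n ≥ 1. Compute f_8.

-174761

f_1 = 4·(-1) - 5 = -9
f_2 = 4·(-9) - 5 = -41
f_3 = 4·(-41) - 5 = -169
f_4 = 4·(-169) - 5 = -681
f_5 = 4·(-681) - 5 = -2729
f_6 = 4·(-2729) - 5 = -10921
f_7 = 4·(-10921) - 5 = -43689
f_8 = 4·(-43689) - 5 = -174761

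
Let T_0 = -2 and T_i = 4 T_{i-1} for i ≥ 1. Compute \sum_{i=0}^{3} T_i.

-170

T_1 = 4(-2) = -8
T_2 = 4(-8) = -32
T_3 = 4(-32) = -128
Sum = (-2) + (-8) + (-32) + (-128) = -170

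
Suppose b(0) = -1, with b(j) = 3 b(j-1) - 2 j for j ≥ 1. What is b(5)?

-601

b(1) = 3(-1) - 2 = -5
b(2) = 3(-5) - 4 = -19
b(3) = 3(-19) - 6 = -63
b(4) = 3(-63) - 8 = -197
b(5) = 3(-197) - 10 = -601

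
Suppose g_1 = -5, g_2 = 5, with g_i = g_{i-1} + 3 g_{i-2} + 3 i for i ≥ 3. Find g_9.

1529

g_3 = 5 + 3(-5) + 9 = -1
g_4 = (-1) + 3(5) + 12 = 26
g_5 = 26 + 3(-1) + 15 = 38
g_6 = 38 + 3(26) + 18 = 134
g_7 = 134 + 3(38) + 21 = 269
g_8 = 269 + 3(134) + 24 = 695
g_9 = 695 + 3(269) + 27 = 1529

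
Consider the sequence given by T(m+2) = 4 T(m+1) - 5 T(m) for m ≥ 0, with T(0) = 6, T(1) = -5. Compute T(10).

T(2) = 4*(-5) - 5*6 = -50
T(3) = 4*(-50) - 5*(-5) = -175
T(4) = 4*(-175) - 5*(-50) = -450
T(5) = 4*(-450) - 5*(-175) = -925
T(6) = 4*(-925) - 5*(-450) = -1450
T(7) = 4*(-1450) - 5*(-925) = -1175
T(8) = 4*(-1175) - 5*(-1450) = 2550
T(9) = 4*2550 - 5*(-1175) = 16075
T(10) = 4*16075 - 5*2550 = 51550

51550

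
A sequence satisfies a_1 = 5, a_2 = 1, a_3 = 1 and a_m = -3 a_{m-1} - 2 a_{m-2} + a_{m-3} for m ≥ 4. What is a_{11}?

a_4 = -3·1 - 2·1 + 5 = 0
a_5 = -3·0 - 2·1 + 1 = -1
a_6 = -3·(-1) - 2·0 + 1 = 4
a_7 = -3·4 - 2·(-1) + 0 = -10
a_8 = -3·(-10) - 2·4 + (-1) = 21
a_9 = -3·21 - 2·(-10) + 4 = -39
a_{10} = -3·(-39) - 2·21 + (-10) = 65
a_{11} = -3·65 - 2·(-39) + 21 = -96

-96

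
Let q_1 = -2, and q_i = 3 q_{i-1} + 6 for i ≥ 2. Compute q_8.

q_2 = 3*(-2) + 6 = 0
q_3 = 3*0 + 6 = 6
q_4 = 3*6 + 6 = 24
q_5 = 3*24 + 6 = 78
q_6 = 3*78 + 6 = 240
q_7 = 3*240 + 6 = 726
q_8 = 3*726 + 6 = 2184

2184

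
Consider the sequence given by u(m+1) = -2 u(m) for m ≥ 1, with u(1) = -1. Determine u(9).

u(2) = -2*(-1) = 2
u(3) = -2*2 = -4
u(4) = -2*(-4) = 8
u(5) = -2*8 = -16
u(6) = -2*(-16) = 32
u(7) = -2*32 = -64
u(8) = -2*(-64) = 128
u(9) = -2*128 = -256

-256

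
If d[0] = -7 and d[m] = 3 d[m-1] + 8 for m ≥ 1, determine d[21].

The fixed point is 8/(1 - 3) = -4, so d[m] + 4 = 3(d[m-1] + 4).
Hence d[m] = -3·3^m - 4.
d[21] = -3·3^{21} - 4 = -3·10460353203 - 4 = -31381059613.

-31381059613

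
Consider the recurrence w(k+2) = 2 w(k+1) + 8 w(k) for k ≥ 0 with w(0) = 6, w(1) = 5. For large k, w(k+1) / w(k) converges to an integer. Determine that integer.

4

The characteristic equation is r^2 - 2r - 8 = 0, which factors as (r - 4)(r + 2) = 0.
So the roots are 4 and -2. Since |4| > |-2| and the coefficient of 4^k is non-zero, the ratio tends to 4.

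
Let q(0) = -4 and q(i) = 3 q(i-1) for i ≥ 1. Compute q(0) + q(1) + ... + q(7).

-13120

q(1) = 3*(-4) = -12
q(2) = 3*(-12) = -36
q(3) = 3*(-36) = -108
q(4) = 3*(-108) = -324
q(5) = 3*(-324) = -972
q(6) = 3*(-972) = -2916
q(7) = 3*(-2916) = -8748
Sum = (-4) + (-12) + (-36) + (-108) + (-324) + (-972) + (-2916) + (-8748) = -13120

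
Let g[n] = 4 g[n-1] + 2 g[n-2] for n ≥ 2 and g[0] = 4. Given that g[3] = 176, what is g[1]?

Let g[1] = x.
g[2] = 8 + 4x
g[3] = 32 + 18x
So 32 + 18x = 176, giving x = 8.

8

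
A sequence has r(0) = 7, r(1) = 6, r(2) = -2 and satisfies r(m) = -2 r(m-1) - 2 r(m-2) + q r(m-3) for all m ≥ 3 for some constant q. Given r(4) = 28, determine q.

r(3) = -8 + 7q
r(4) = 20 - 8q
So 20 - 8q = 28, giving q = -1.

-1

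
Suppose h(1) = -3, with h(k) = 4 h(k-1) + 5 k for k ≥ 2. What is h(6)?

898

h(2) = 4(-3) + 10 = -2
h(3) = 4(-2) + 15 = 7
h(4) = 4(7) + 20 = 48
h(5) = 4(48) + 25 = 217
h(6) = 4(217) + 30 = 898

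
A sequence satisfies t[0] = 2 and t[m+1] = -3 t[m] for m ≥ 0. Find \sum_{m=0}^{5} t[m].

-364

t[1] = -3(2) = -6
t[2] = -3(-6) = 18
t[3] = -3(18) = -54
t[4] = -3(-54) = 162
t[5] = -3(162) = -486
Sum = 2 + (-6) + 18 + (-54) + 162 + (-486) = -364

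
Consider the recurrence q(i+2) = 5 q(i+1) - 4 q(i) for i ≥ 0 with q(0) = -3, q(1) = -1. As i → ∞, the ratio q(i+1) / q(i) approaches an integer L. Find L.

The characteristic equation is r^2 - 5r + 4 = 0, which factors as (r - 4)(r - 1) = 0.
So the roots are 4 and 1. Since |4| > |1| and the coefficient of 4^i is non-zero, the ratio tends to 4.

4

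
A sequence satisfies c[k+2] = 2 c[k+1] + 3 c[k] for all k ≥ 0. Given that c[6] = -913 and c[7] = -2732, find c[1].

Rearranging, c[k-2] = (c[k] - 2 c[k-1]) / 3.
c[5] = (-2732 - 2*(-913)) / 3 = -906/3 = -302
c[4] = (-913 - 2*(-302)) / 3 = -309/3 = -103
c[3] = (-302 - 2*(-103)) / 3 = -96/3 = -32
c[2] = (-103 - 2*(-32)) / 3 = -39/3 = -13
c[1] = (-32 - 2*(-13)) / 3 = -6/3 = -2

-2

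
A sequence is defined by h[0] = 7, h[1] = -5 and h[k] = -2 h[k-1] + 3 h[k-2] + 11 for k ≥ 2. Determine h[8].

h[2] = -2·(-5) + 3·7 + 11 = 42
h[3] = -2·42 + 3·(-5) + 11 = -88
h[4] = -2·(-88) + 3·42 + 11 = 313
h[5] = -2·313 + 3·(-88) + 11 = -879
h[6] = -2·(-879) + 3·313 + 11 = 2708
h[7] = -2·2708 + 3·(-879) + 11 = -8042
h[8] = -2·(-8042) + 3·2708 + 11 = 24219

24219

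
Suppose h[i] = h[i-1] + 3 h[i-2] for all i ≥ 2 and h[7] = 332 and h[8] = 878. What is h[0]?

6

Rearranging, h[i-2] = (h[i] - h[i-1]) / 3.
h[6] = (878 - 332) / 3 = 546/3 = 182
h[5] = (332 - 182) / 3 = 150/3 = 50
h[4] = (182 - 50) / 3 = 132/3 = 44
h[3] = (50 - 44) / 3 = 6/3 = 2
h[2] = (44 - 2) / 3 = 42/3 = 14
h[1] = (2 - 14) / 3 = -12/3 = -4
h[0] = (14 - (-4)) / 3 = 18/3 = 6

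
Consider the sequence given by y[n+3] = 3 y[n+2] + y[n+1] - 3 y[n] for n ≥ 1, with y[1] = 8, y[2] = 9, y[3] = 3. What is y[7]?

y[4] = 3(3) + 9 - 3(8) = -6
y[5] = 3(-6) + 3 - 3(9) = -42
y[6] = 3(-42) + (-6) - 3(3) = -141
y[7] = 3(-141) + (-42) - 3(-6) = -447

-447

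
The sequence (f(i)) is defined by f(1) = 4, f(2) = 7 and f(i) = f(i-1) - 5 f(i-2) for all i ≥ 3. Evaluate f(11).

f(3) = 7 - 5(4) = -13
f(4) = (-13) - 5(7) = -48
f(5) = (-48) - 5(-13) = 17
f(6) = 17 - 5(-48) = 257
f(7) = 257 - 5(17) = 172
f(8) = 172 - 5(257) = -1113
f(9) = (-1113) - 5(172) = -1973
f(10) = (-1973) - 5(-1113) = 3592
f(11) = 3592 - 5(-1973) = 13457

13457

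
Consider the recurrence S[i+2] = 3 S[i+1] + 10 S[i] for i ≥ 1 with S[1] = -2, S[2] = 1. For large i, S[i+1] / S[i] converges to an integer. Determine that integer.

The characteristic equation is r^2 - 3r - 10 = 0, which factors as (r - 5)(r + 2) = 0.
So the roots are 5 and -2. Since |5| > |-2| and the coefficient of 5^i is non-zero, the ratio tends to 5.

5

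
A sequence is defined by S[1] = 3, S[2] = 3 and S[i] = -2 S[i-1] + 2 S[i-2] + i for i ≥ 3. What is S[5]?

3

S[3] = -2(3) + 2(3) + 3 = 3
S[4] = -2(3) + 2(3) + 4 = 4
S[5] = -2(4) + 2(3) + 5 = 3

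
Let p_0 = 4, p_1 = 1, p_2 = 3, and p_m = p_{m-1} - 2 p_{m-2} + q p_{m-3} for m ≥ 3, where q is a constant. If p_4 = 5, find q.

p_3 = 1 + 4q
p_4 = -5 + 5q
So -5 + 5q = 5, giving q = 2.

2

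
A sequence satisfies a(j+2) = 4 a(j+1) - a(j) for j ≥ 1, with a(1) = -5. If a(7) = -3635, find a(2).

-6

Let a(2) = v.
a(3) = 5 + 4v
a(4) = 20 + 15v
a(5) = 75 + 56v
a(6) = 280 + 209v
a(7) = 1045 + 780v
So 1045 + 780v = -3635, giving v = -6.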